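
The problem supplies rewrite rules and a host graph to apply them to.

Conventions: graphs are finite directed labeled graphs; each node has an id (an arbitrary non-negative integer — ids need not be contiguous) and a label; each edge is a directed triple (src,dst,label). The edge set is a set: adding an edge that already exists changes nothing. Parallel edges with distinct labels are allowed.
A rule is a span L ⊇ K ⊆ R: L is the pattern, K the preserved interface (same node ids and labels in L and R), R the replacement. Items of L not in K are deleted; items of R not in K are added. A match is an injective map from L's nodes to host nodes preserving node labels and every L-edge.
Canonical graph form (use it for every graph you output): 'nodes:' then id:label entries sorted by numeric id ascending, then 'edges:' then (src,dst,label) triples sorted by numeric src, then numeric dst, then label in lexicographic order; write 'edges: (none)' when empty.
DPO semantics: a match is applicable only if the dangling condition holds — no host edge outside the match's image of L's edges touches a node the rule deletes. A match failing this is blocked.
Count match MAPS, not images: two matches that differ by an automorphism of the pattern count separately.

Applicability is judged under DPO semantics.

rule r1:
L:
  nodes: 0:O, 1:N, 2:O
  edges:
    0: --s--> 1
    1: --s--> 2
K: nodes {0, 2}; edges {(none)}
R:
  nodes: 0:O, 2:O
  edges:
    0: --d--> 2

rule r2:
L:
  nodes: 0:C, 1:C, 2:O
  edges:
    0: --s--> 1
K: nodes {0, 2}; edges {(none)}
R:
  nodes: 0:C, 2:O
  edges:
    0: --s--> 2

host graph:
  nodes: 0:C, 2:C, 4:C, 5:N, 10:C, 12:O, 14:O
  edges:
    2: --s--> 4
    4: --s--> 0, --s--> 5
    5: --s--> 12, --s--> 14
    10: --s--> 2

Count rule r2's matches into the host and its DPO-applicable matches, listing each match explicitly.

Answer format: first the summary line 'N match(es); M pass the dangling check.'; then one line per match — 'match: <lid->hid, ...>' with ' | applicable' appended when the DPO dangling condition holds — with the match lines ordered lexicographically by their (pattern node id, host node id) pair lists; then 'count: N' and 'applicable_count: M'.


6 match(es); 2 pass the dangling check.
match: 0->2, 1->4, 2->12
match: 0->2, 1->4, 2->14
match: 0->4, 1->0, 2->12 | applicable
match: 0->4, 1->0, 2->14 | applicable
match: 0->10, 1->2, 2->12
match: 0->10, 1->2, 2->14
count: 6
applicable_count: 2


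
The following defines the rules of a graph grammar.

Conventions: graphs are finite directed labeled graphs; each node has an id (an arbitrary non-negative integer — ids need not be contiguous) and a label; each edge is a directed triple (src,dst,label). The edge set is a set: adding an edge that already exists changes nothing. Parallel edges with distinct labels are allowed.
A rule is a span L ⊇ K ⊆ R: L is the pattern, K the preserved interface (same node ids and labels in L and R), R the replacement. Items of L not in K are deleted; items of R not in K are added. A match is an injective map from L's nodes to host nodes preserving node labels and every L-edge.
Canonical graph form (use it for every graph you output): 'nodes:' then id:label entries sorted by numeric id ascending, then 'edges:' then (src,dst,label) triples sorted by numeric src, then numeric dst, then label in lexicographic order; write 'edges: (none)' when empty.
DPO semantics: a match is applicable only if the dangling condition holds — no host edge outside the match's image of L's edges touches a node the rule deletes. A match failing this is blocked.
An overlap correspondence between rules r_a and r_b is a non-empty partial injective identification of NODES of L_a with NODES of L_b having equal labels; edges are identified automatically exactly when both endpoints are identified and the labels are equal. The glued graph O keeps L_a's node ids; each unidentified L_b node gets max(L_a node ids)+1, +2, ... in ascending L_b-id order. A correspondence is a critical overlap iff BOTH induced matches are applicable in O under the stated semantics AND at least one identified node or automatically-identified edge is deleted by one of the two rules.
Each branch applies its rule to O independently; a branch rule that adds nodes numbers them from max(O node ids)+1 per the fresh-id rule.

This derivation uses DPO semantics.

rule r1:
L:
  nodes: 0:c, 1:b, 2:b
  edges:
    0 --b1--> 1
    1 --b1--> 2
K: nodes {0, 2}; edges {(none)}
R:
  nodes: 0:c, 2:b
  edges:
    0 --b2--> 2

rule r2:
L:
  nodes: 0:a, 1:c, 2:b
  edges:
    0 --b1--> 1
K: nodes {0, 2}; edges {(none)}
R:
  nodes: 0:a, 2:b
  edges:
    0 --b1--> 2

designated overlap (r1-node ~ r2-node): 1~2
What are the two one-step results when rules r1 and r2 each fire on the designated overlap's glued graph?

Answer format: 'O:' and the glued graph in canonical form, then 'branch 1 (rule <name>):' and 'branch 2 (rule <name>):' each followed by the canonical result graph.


O:
nodes: 0:c, 1:b, 2:b, 3:a, 4:c
edges: (0,1,b1); (1,2,b1); (3,4,b1)
branch 1 (rule r1):
nodes: 0:c, 2:b, 3:a, 4:c
edges: (0,2,b2); (3,4,b1)
branch 2 (rule r2):
nodes: 0:c, 1:b, 2:b, 3:a
edges: (0,1,b1); (1,2,b1); (3,1,b1)


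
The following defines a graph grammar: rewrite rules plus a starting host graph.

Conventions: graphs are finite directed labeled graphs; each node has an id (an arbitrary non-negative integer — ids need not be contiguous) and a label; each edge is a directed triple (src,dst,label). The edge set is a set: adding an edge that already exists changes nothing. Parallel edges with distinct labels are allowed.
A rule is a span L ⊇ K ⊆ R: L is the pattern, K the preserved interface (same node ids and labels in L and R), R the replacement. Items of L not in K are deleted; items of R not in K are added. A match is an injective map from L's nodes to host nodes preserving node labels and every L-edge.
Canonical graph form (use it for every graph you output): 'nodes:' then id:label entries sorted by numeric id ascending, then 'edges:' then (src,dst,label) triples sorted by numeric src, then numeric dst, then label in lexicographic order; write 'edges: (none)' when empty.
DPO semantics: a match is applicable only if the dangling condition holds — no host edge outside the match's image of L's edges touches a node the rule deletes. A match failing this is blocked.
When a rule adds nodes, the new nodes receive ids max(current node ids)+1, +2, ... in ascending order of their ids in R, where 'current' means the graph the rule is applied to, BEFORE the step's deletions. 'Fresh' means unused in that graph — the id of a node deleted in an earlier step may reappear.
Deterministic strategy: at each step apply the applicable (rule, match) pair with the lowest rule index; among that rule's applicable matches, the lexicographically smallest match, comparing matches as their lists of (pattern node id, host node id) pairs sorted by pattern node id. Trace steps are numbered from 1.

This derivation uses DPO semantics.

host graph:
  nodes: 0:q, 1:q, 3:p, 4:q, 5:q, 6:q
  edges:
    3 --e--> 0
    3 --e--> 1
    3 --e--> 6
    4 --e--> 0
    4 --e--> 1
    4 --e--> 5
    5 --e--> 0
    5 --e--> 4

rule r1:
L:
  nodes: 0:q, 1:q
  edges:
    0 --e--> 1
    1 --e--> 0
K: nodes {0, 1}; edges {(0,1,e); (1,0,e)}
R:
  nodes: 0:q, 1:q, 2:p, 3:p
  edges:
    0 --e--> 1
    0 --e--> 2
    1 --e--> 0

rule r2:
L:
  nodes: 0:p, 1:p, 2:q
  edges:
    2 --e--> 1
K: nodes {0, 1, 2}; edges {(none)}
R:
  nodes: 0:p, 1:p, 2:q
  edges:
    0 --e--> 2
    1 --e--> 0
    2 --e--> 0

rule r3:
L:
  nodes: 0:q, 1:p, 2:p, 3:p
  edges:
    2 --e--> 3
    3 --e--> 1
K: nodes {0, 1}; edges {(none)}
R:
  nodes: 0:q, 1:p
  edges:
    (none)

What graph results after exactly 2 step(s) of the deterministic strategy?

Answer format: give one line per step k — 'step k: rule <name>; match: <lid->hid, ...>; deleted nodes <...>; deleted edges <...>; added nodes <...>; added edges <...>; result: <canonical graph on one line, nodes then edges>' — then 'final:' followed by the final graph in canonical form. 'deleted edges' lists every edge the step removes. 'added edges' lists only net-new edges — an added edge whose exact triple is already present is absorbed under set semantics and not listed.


step 1: rule r1; match: 0->4, 1->5; deleted nodes (none); deleted edges (none); added nodes 7, 8; added edges (4,7,e); result: nodes: 0:q, 1:q, 3:p, 4:q, 5:q, 6:q, 7:p, 8:p edges: (3,0,e); (3,1,e); (3,6,e); (4,0,e); (4,1,e); (4,5,e); (4,7,e); (5,0,e); (5,4,e)
step 2: rule r1; match: 0->4, 1->5; deleted nodes (none); deleted edges (none); added nodes 9, 10; added edges (4,9,e); result: nodes: 0:q, 1:q, 3:p, 4:q, 5:q, 6:q, 7:p, 8:p, 9:p, 10:p edges: (3,0,e); (3,1,e); (3,6,e); (4,0,e); (4,1,e); (4,5,e); (4,7,e); (4,9,e); (5,0,e); (5,4,e)
final:
nodes: 0:q, 1:q, 3:p, 4:q, 5:q, 6:q, 7:p, 8:p, 9:p, 10:p
edges: (3,0,e); (3,1,e); (3,6,e); (4,0,e); (4,1,e); (4,5,e); (4,7,e); (4,9,e); (5,0,e); (5,4,e)


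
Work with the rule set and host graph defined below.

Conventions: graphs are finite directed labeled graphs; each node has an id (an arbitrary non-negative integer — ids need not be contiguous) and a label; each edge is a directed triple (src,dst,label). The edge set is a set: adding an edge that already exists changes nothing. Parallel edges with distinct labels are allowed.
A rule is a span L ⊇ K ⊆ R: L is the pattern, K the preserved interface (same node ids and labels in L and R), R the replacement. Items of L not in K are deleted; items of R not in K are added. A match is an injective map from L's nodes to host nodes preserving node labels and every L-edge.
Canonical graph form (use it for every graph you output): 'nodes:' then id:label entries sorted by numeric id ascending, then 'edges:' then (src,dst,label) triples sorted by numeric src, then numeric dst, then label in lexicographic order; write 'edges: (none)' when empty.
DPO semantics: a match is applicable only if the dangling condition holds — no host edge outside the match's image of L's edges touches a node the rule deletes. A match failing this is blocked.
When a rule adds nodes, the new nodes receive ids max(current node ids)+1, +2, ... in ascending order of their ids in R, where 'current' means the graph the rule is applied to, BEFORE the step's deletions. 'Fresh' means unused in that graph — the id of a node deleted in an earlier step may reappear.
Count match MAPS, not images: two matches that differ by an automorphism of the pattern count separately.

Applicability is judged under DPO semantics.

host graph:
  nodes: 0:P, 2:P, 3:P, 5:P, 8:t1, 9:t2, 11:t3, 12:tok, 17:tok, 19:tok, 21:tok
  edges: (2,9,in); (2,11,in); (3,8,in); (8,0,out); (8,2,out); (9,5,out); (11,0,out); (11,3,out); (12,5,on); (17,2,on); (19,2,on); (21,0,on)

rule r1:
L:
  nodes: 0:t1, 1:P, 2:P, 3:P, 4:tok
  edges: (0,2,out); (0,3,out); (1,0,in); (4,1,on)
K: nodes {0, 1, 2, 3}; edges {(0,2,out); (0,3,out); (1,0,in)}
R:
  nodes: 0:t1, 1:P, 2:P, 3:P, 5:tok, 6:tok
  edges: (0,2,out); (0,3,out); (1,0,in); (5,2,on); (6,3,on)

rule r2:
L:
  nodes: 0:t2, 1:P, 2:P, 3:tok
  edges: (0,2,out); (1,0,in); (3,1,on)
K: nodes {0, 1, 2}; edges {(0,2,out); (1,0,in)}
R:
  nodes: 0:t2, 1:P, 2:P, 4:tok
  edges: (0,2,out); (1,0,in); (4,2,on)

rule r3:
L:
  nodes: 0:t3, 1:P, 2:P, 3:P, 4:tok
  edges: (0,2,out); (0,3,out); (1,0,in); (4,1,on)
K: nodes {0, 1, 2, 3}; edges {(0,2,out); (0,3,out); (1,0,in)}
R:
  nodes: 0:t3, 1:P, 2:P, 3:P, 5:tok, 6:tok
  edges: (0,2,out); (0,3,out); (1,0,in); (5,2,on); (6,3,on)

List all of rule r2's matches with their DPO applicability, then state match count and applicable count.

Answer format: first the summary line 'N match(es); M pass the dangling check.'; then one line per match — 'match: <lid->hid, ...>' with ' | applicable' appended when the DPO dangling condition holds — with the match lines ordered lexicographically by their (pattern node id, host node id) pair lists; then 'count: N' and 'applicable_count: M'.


2 match(es); 2 pass the dangling check.
match: 0->9, 1->2, 2->5, 3->17 | applicable
match: 0->9, 1->2, 2->5, 3->19 | applicable
count: 2
applicable_count: 2


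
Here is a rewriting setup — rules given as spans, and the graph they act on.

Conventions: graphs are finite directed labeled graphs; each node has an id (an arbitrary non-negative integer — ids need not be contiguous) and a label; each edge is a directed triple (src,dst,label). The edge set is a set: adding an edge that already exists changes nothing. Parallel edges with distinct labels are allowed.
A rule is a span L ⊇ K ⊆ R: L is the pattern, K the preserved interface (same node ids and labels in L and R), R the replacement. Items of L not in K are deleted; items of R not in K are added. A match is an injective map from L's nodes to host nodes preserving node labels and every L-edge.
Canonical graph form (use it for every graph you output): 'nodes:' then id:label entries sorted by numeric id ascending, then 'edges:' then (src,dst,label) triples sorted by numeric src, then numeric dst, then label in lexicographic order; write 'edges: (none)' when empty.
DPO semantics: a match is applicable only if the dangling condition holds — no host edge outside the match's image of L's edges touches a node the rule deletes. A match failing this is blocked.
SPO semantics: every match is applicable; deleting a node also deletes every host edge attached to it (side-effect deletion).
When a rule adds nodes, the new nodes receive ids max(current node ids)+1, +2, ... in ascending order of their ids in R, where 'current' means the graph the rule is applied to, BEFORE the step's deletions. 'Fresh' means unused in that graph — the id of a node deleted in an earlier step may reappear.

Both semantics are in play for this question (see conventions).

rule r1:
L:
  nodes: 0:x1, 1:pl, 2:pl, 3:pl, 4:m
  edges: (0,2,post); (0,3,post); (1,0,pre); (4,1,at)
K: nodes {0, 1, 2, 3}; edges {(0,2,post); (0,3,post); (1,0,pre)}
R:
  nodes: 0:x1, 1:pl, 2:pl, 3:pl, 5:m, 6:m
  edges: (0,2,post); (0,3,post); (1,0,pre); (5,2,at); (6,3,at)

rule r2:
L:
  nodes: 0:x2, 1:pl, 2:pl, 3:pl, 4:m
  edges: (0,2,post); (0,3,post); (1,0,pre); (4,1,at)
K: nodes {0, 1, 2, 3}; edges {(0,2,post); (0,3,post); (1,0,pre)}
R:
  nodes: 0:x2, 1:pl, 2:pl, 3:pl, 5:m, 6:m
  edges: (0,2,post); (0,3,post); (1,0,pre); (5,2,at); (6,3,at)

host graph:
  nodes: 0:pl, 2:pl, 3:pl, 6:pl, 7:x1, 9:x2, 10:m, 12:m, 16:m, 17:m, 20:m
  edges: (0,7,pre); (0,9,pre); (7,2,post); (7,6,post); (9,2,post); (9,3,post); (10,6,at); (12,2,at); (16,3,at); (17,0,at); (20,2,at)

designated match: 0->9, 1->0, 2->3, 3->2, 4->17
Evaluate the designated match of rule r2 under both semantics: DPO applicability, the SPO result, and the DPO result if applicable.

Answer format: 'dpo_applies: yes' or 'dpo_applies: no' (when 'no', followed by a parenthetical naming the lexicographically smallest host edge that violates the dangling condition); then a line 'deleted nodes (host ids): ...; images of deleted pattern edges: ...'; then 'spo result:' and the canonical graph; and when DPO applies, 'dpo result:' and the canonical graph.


dpo_applies: yes
deleted nodes (host ids): 17; images of deleted pattern edges: (17,0,at)
spo result:
nodes: 0:pl, 2:pl, 3:pl, 6:pl, 7:x1, 9:x2, 10:m, 12:m, 16:m, 20:m, 21:m, 22:m
edges: (0,7,pre); (0,9,pre); (7,2,post); (7,6,post); (9,2,post); (9,3,post); (10,6,at); (12,2,at); (16,3,at); (20,2,at); (21,3,at); (22,2,at)
dpo result:
nodes: 0:pl, 2:pl, 3:pl, 6:pl, 7:x1, 9:x2, 10:m, 12:m, 16:m, 20:m, 21:m, 22:m
edges: (0,7,pre); (0,9,pre); (7,2,post); (7,6,post); (9,2,post); (9,3,post); (10,6,at); (12,2,at); (16,3,at); (20,2,at); (21,3,at); (22,2,at)


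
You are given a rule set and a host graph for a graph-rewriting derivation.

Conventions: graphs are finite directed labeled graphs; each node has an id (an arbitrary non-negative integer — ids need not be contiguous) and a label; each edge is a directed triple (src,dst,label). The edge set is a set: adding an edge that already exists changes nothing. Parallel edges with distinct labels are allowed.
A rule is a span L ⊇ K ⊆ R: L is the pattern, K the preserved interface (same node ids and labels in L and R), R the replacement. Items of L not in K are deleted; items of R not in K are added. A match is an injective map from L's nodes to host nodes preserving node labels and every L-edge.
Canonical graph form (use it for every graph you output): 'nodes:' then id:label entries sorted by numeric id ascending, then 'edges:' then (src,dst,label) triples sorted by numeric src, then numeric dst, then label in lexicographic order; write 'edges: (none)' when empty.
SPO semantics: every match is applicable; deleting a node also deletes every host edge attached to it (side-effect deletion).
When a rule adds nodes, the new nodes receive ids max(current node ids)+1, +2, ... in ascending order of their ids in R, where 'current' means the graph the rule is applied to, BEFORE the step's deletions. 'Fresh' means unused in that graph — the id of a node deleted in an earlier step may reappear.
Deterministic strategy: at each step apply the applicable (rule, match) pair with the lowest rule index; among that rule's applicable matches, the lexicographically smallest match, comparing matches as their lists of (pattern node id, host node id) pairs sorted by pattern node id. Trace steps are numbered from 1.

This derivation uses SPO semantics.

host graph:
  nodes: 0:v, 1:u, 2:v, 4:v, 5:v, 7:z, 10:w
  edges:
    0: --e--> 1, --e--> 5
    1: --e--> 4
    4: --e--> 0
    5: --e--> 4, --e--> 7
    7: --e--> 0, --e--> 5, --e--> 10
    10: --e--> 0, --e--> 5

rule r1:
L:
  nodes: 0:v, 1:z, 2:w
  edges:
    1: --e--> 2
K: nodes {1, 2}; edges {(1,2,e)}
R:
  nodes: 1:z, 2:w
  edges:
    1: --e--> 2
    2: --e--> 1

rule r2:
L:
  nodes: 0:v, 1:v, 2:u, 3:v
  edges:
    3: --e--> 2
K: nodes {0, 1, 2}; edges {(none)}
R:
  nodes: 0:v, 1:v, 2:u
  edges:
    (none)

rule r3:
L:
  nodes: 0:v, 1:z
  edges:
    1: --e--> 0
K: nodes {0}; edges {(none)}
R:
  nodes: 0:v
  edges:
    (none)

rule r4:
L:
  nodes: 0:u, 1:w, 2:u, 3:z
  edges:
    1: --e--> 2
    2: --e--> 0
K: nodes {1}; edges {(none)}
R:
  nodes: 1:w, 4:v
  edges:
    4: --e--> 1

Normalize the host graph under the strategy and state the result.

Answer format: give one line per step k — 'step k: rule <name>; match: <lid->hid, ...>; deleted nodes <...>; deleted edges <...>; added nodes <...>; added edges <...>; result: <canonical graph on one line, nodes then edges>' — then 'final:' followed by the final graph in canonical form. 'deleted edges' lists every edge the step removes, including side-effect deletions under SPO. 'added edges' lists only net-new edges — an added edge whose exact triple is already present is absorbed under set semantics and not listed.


step 1: rule r1; match: 0->0, 1->7, 2->10; deleted nodes 0; deleted edges (0,1,e); (0,5,e); (4,0,e); (7,0,e); (10,0,e); added nodes (none); added edges (10,7,e); result: nodes: 1:u, 2:v, 4:v, 5:v, 7:z, 10:w edges: (1,4,e); (5,4,e); (5,7,e); (7,5,e); (7,10,e); (10,5,e); (10,7,e)
step 2: rule r1; match: 0->2, 1->7, 2->10; deleted nodes 2; deleted edges (none); added nodes (none); added edges (none); result: nodes: 1:u, 4:v, 5:v, 7:z, 10:w edges: (1,4,e); (5,4,e); (5,7,e); (7,5,e); (7,10,e); (10,5,e); (10,7,e)
step 3: rule r1; match: 0->4, 1->7, 2->10; deleted nodes 4; deleted edges (1,4,e); (5,4,e); added nodes (none); added edges (none); result: nodes: 1:u, 5:v, 7:z, 10:w edges: (5,7,e); (7,5,e); (7,10,e); (10,5,e); (10,7,e)
step 4: rule r1; match: 0->5, 1->7, 2->10; deleted nodes 5; deleted edges (5,7,e); (7,5,e); (10,5,e); added nodes (none); added edges (none); result: nodes: 1:u, 7:z, 10:w edges: (7,10,e); (10,7,e)
final:
nodes: 1:u, 7:z, 10:w
edges: (7,10,e); (10,7,e)


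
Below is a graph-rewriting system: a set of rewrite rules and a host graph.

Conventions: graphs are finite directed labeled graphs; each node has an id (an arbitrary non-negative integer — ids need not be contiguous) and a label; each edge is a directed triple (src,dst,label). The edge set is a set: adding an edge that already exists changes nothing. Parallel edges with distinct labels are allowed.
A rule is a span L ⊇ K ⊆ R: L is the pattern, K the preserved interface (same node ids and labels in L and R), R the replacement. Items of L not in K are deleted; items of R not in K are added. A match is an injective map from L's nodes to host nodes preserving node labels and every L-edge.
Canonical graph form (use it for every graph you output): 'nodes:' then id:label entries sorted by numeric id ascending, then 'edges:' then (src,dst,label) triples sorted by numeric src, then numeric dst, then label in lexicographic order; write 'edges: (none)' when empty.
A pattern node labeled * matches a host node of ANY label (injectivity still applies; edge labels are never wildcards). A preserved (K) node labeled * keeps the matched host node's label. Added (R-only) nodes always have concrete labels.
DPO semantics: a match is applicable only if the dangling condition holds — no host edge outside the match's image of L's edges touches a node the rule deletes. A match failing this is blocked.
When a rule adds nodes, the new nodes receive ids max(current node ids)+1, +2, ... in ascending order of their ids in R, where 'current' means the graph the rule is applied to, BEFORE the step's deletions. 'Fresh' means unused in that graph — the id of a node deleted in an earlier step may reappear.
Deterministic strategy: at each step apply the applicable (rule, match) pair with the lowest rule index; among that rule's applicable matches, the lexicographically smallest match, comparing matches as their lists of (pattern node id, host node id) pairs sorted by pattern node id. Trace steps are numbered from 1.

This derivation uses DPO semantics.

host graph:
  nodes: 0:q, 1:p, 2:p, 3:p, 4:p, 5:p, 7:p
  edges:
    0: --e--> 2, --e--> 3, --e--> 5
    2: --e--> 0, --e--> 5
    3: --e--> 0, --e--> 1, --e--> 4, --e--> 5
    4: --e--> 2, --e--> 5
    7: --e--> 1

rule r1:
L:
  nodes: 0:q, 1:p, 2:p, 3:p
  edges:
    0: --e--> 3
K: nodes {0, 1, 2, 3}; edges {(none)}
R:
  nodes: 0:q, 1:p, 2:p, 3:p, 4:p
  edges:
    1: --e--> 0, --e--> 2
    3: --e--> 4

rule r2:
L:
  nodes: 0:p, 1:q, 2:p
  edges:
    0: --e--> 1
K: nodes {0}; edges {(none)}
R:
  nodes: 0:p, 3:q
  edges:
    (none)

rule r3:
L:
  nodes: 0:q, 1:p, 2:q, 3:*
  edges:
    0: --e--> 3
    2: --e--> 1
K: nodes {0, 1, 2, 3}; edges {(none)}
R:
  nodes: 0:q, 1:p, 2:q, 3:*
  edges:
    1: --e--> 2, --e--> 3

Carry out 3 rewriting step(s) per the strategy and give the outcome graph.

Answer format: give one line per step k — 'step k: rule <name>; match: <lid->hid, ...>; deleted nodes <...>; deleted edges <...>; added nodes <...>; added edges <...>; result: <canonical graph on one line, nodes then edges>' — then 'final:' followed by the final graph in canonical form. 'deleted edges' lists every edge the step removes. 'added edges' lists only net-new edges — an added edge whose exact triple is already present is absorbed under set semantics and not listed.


step 1: rule r1; match: 0->0, 1->1, 2->2, 3->3; deleted nodes (none); deleted edges (0,3,e); added nodes 8; added edges (1,0,e); (1,2,e); (3,8,e); result: nodes: 0:q, 1:p, 2:p, 3:p, 4:p, 5:p, 7:p, 8:p edges: (0,2,e); (0,5,e); (1,0,e); (1,2,e); (2,0,e); (2,5,e); (3,0,e); (3,1,e); (3,4,e); (3,5,e); (3,8,e); (4,2,e); (4,5,e); (7,1,e)
step 2: rule r1; match: 0->0, 1->1, 2->2, 3->5; deleted nodes (none); deleted edges (0,5,e); added nodes 9; added edges (5,9,e); result: nodes: 0:q, 1:p, 2:p, 3:p, 4:p, 5:p, 7:p, 8:p, 9:p edges: (0,2,e); (1,0,e); (1,2,e); (2,0,e); (2,5,e); (3,0,e); (3,1,e); (3,4,e); (3,5,e); (3,8,e); (4,2,e); (4,5,e); (5,9,e); (7,1,e)
step 3: rule r1; match: 0->0, 1->1, 2->3, 3->2; deleted nodes (none); deleted edges (0,2,e); added nodes 10; added edges (1,3,e); (2,10,e); result: nodes: 0:q, 1:p, 2:p, 3:p, 4:p, 5:p, 7:p, 8:p, 9:p, 10:p edges: (1,0,e); (1,2,e); (1,3,e); (2,0,e); (2,5,e); (2,10,e); (3,0,e); (3,1,e); (3,4,e); (3,5,e); (3,8,e); (4,2,e); (4,5,e); (5,9,e); (7,1,e)
final:
nodes: 0:q, 1:p, 2:p, 3:p, 4:p, 5:p, 7:p, 8:p, 9:p, 10:p
edges: (1,0,e); (1,2,e); (1,3,e); (2,0,e); (2,5,e); (2,10,e); (3,0,e); (3,1,e); (3,4,e); (3,5,e); (3,8,e); (4,2,e); (4,5,e); (5,9,e); (7,1,e)


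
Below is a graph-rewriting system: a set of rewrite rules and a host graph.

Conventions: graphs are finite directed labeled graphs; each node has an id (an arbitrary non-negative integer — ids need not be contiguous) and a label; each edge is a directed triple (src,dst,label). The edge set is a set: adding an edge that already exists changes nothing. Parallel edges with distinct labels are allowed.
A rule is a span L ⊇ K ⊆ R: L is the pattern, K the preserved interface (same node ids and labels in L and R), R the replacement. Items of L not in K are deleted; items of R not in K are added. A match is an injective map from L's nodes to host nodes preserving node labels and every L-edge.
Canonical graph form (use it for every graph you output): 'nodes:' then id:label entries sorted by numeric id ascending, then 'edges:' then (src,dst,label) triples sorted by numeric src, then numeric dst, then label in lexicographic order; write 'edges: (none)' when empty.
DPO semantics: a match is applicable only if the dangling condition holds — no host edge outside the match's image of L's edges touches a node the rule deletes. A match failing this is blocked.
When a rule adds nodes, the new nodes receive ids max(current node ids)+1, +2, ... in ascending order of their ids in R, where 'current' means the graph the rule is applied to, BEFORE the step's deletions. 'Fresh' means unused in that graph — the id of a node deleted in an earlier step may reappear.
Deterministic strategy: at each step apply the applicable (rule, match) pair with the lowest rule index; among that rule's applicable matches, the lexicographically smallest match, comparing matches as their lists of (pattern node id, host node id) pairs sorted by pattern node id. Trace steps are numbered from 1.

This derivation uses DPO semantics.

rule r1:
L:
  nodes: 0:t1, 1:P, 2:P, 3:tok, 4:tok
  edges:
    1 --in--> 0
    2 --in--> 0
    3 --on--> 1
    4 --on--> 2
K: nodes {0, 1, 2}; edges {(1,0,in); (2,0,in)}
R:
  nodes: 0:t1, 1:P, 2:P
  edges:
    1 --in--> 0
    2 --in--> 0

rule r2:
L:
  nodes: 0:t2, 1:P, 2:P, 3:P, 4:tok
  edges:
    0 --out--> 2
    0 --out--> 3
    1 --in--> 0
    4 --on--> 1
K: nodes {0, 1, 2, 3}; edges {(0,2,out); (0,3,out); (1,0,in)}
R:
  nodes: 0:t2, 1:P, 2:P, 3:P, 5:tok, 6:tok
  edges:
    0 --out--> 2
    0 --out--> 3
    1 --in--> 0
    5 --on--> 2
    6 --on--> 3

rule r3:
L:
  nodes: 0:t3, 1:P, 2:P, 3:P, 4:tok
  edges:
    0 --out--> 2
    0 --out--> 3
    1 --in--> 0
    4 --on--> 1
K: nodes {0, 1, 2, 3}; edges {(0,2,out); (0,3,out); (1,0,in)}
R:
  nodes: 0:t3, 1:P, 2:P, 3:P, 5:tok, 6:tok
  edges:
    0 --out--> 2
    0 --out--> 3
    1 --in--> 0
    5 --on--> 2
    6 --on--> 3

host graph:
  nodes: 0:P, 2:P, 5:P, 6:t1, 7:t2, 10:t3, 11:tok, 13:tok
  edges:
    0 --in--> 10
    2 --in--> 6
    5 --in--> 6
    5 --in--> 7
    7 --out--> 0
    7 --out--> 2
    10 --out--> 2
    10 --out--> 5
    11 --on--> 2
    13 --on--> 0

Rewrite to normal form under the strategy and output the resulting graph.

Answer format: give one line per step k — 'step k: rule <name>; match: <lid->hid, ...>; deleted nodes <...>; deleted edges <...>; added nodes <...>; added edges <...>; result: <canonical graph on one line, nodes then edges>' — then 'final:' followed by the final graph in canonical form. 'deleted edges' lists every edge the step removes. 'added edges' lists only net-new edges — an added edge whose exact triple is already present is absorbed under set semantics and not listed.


step 1: rule r3; match: 0->10, 1->0, 2->2, 3->5, 4->13; deleted nodes 13; deleted edges (13,0,on); added nodes 14, 15; added edges (14,2,on); (15,5,on); result: nodes: 0:P, 2:P, 5:P, 6:t1, 7:t2, 10:t3, 11:tok, 14:tok, 15:tok edges: (0,10,in); (2,6,in); (5,6,in); (5,7,in); (7,0,out); (7,2,out); (10,2,out); (10,5,out); (11,2,on); (14,2,on); (15,5,on)
step 2: rule r1; match: 0->6, 1->2, 2->5, 3->11, 4->15; deleted nodes 11, 15; deleted edges (11,2,on); (15,5,on); added nodes (none); added edges (none); result: nodes: 0:P, 2:P, 5:P, 6:t1, 7:t2, 10:t3, 14:tok edges: (0,10,in); (2,6,in); (5,6,in); (5,7,in); (7,0,out); (7,2,out); (10,2,out); (10,5,out); (14,2,on)
final:
nodes: 0:P, 2:P, 5:P, 6:t1, 7:t2, 10:t3, 14:tok
edges: (0,10,in); (2,6,in); (5,6,in); (5,7,in); (7,0,out); (7,2,out); (10,2,out); (10,5,out); (14,2,on)


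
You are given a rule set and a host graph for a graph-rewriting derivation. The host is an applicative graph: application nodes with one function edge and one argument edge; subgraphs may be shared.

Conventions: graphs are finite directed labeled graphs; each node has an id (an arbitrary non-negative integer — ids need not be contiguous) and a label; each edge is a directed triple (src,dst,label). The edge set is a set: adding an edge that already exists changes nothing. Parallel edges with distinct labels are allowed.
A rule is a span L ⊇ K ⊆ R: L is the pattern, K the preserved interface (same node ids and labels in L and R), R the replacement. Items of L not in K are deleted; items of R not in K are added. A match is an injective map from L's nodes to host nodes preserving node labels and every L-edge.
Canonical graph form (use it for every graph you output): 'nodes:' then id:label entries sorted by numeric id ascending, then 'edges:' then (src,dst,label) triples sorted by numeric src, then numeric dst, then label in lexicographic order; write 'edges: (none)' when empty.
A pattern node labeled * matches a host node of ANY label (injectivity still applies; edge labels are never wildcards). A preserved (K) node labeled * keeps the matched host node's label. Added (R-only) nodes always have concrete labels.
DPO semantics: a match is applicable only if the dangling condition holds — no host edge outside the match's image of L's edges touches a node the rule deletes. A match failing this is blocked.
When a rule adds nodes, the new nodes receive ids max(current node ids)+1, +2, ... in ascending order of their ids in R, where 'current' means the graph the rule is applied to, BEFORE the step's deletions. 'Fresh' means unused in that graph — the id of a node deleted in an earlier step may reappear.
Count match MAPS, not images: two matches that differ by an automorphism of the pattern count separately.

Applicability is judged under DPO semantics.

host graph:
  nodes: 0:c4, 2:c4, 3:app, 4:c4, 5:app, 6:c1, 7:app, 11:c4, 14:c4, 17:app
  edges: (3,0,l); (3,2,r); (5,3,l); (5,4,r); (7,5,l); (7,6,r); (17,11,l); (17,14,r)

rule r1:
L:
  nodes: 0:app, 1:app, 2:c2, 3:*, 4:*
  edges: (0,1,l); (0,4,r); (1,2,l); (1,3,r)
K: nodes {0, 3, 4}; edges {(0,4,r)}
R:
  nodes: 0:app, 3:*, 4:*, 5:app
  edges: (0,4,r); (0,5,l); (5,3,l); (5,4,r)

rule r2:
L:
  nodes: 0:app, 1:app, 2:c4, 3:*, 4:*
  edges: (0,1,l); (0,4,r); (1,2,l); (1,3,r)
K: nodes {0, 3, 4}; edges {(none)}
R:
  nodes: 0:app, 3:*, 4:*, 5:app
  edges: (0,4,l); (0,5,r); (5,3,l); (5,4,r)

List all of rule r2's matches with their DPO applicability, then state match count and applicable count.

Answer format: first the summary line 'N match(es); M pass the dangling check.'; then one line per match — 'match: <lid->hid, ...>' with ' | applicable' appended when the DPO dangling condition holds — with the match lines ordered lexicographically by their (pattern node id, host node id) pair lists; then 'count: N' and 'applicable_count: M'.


1 match(es); 1 pass the dangling check.
match: 0->5, 1->3, 2->0, 3->2, 4->4 | applicable
count: 1
applicable_count: 1


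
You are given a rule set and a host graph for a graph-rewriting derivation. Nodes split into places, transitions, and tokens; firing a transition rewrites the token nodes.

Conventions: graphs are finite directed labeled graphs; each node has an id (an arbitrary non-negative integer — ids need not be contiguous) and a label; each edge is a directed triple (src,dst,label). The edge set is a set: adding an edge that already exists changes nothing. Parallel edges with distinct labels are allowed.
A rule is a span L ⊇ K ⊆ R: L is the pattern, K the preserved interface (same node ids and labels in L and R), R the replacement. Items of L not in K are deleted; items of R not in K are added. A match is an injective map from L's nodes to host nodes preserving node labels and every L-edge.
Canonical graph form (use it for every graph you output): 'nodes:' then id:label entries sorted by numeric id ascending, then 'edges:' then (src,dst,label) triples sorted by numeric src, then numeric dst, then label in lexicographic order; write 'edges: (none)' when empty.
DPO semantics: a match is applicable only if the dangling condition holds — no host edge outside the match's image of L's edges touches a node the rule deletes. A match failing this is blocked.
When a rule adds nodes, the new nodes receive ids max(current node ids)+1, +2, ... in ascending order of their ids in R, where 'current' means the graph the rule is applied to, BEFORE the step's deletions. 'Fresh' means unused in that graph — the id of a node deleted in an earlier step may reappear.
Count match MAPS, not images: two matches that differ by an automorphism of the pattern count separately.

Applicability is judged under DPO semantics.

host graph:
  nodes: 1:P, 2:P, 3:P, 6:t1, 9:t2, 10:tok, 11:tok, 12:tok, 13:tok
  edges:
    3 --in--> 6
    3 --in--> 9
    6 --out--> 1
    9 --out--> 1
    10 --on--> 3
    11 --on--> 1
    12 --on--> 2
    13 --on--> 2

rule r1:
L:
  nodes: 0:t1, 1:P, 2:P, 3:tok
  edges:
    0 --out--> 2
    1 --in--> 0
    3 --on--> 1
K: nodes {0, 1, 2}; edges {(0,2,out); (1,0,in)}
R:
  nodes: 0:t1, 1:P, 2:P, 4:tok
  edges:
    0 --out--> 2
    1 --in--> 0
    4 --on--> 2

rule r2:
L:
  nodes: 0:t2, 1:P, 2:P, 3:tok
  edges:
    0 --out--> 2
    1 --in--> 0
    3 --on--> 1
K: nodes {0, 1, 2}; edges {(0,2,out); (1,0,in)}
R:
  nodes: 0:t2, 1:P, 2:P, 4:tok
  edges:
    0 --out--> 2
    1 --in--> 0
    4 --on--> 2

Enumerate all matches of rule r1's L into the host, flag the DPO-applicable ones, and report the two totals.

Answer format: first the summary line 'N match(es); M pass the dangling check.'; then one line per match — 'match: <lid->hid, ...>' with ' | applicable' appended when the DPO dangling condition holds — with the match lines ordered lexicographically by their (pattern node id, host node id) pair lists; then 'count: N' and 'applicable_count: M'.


1 match(es); 1 pass the dangling check.
match: 0->6, 1->3, 2->1, 3->10 | applicable
count: 1
applicable_count: 1


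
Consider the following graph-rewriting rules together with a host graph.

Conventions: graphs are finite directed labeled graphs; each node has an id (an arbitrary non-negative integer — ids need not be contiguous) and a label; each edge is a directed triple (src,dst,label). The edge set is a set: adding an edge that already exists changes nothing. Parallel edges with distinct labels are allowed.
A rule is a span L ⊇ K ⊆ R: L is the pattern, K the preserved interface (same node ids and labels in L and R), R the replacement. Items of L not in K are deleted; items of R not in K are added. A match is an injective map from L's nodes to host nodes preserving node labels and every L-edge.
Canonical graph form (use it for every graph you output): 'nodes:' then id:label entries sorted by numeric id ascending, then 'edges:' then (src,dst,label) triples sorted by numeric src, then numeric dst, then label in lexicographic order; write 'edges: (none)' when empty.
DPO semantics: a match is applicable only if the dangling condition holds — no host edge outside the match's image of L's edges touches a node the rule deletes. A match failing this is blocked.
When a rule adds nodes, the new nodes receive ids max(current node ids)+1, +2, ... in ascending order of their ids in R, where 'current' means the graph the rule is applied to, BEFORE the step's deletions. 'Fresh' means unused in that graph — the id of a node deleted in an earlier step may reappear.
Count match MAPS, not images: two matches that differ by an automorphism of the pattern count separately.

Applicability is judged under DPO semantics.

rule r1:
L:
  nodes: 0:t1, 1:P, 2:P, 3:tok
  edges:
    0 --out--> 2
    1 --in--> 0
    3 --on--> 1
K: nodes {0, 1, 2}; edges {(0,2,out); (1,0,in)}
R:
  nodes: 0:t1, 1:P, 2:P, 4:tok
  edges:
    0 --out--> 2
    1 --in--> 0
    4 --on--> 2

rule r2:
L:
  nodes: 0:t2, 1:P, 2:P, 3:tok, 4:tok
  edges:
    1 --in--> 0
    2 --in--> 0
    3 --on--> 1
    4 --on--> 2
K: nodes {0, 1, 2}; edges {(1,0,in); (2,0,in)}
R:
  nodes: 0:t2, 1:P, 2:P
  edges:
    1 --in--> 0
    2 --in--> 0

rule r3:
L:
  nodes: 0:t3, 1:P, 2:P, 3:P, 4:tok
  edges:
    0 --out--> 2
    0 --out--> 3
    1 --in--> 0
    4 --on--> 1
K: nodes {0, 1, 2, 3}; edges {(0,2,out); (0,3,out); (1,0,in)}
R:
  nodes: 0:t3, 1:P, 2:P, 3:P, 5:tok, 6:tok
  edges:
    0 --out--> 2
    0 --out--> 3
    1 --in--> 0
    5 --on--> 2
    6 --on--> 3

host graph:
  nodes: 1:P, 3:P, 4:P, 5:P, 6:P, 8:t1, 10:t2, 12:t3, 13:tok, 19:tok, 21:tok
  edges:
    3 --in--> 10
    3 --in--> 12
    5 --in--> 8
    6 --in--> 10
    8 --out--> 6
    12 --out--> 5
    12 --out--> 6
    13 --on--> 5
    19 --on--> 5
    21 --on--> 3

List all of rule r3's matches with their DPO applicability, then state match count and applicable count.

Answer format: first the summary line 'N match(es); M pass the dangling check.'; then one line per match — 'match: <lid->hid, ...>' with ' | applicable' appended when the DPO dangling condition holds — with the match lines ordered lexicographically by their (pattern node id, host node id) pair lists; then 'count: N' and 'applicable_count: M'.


2 match(es); 2 pass the dangling check.
match: 0->12, 1->3, 2->5, 3->6, 4->21 | applicable
match: 0->12, 1->3, 2->6, 3->5, 4->21 | applicable
count: 2
applicable_count: 2


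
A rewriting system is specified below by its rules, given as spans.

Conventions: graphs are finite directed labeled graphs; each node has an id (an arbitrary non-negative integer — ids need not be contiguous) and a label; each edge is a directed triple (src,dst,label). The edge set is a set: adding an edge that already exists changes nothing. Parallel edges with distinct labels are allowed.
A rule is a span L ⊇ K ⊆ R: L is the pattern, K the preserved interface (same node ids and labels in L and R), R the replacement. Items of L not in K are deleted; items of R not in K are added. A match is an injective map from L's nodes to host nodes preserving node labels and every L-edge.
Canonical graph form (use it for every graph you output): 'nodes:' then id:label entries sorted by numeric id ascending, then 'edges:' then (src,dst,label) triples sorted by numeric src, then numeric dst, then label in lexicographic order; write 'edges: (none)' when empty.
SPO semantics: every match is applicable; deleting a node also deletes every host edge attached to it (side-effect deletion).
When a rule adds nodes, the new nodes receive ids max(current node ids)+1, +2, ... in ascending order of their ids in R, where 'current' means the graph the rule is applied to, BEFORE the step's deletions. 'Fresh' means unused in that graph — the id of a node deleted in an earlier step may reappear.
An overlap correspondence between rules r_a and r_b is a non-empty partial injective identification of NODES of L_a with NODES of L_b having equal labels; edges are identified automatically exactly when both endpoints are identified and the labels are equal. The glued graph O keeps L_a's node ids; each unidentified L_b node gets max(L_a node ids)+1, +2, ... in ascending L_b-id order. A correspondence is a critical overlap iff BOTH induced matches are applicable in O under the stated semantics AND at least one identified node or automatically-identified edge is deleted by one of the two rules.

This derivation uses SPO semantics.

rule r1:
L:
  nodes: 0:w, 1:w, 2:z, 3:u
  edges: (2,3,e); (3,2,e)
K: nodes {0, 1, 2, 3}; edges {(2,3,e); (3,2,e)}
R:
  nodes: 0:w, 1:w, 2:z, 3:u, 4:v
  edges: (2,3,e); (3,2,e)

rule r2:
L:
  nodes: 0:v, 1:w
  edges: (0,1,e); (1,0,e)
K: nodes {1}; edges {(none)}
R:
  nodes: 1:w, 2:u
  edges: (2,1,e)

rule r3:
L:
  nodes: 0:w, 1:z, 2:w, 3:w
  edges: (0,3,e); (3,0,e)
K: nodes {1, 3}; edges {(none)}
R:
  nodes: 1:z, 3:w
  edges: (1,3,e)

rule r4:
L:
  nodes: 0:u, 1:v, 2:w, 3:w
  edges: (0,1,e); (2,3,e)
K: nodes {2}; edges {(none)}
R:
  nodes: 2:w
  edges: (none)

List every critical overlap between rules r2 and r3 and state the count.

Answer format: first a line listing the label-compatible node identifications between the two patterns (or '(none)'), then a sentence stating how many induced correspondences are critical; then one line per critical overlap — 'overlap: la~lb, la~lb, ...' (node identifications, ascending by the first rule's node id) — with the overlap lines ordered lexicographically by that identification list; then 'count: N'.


label-compatible node identifications between L(r2) and L(r3): 1~0, 1~2, 1~3
2 of the induced correspondences are critical overlaps of r2 and r3.
overlap: 1~0
overlap: 1~2
count: 2
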